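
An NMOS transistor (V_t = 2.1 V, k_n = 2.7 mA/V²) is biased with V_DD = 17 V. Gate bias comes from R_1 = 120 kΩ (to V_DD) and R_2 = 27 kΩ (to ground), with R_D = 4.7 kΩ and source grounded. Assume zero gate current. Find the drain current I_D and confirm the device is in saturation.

I_D ≈ 1.4 mA

V_G = V_DD·R_2/(R_1+R_2) = 17×27/147 = 3.12 V. With the source grounded, V_GS = V_G = 3.12 V.
Assume saturation: I_D = (k_n/2)(V_GS − V_t)² = (2.7/2)×(3.12 − 2.1)² = 1.35×1.02² = 1.41 mA.
V_DS = V_DD − I_D·R_D = 17 − 1.41×4.7 = 10.4 V.
Saturation requires V_DS ≥ V_GS − V_t = 1.02 V; 10.4 ≥ 1.02 ✓.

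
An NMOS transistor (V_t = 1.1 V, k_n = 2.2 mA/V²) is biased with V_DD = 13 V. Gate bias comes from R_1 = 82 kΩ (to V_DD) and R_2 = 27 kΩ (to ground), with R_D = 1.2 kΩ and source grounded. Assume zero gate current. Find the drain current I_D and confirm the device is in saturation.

V_G = V_DD·R_2/(R_1+R_2) = 13×27/109 = 3.22 V. With the source grounded, V_GS = V_G = 3.22 V.
Assume saturation: I_D = (k_n/2)(V_GS − V_t)² = (2.2/2)×(3.22 − 1.1)² = 1.1×2.12² = 4.94 mA.
V_DS = V_DD − I_D·R_D = 13 − 4.94×1.2 = 7.07 V.
Saturation requires V_DS ≥ V_GS − V_t = 2.12 V; 7.07 ≥ 2.12 ✓.

I_D ≈ 4.9 mA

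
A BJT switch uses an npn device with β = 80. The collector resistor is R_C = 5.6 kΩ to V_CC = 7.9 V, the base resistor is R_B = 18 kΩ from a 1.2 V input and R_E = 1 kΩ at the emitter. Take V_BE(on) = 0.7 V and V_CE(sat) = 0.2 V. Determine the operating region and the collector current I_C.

Assume active. Base-emitter loop: I_B = (V_BB − V_BE)/(R_B + (β+1)R_E) = (1.2 − 0.7)/(18 + 81×1) = 0.00505 mA.
I_C = β·I_B = 80×0.00505 = 0.404 mA.
V_CE = V_CC − I_C·R_C − I_E·R_E = 7.9 − 0.404×5.6 − 0.409×1 = 5.23 V > V_CE(sat), so the active-region assumption holds.

active; I_C ≈ 0.4 mA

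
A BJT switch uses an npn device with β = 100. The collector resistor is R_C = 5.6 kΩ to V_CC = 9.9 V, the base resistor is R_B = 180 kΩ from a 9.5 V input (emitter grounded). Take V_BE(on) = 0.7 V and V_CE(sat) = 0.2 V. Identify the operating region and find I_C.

Assume active: I_B = (9.5 − 0.7)/180 = 0.0489 mA, giving I_C = β·I_B = 4.89 mA.
But then V_CE = 9.9 − 4.89×5.6 = -17.5 V < V_CE(sat) = 0.2 V — impossible in the active region.
So the transistor is saturated. With V_CE = 0.2 V, I_C = (V_CC − 0.2)/R_C = 9.7/5.6 = 1.73 mA.
Check: β·I_B = 4.89 mA > I_C = 1.73 mA, confirming saturation.

saturation; I_C ≈ 1.7 mA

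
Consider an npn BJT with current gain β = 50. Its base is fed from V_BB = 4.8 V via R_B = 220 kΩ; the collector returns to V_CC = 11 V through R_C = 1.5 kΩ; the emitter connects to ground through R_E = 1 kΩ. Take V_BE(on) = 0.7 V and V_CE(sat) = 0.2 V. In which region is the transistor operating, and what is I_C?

Assume active. Base-emitter loop: I_B = (V_BB − V_BE)/(R_B + (β+1)R_E) = (4.8 − 0.7)/(220 + 51×1) = 0.0151 mA.
I_C = β·I_B = 50×0.0151 = 0.756 mA.
V_CE = V_CC − I_C·R_C − I_E·R_E = 11 − 0.756×1.5 − 0.772×1 = 9.09 V > V_CE(sat), so the active-region assumption holds.

active; I_C ≈ 0.76 mA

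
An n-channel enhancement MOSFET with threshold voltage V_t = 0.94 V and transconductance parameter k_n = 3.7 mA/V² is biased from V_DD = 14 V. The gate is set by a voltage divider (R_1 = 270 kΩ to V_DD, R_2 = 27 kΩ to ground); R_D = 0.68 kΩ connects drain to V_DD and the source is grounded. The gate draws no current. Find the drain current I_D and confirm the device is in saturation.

I_D ≈ 0.2 mA

V_G = V_DD·R_2/(R_1+R_2) = 14×27/297 = 1.27 V. With the source grounded, V_GS = V_G = 1.27 V.
Assume saturation: I_D = (k_n/2)(V_GS − V_t)² = (3.7/2)×(1.27 − 0.94)² = 1.85×0.333² = 0.205 mA.
V_DS = V_DD − I_D·R_D = 14 − 0.205×0.68 = 13.9 V.
Saturation requires V_DS ≥ V_GS − V_t = 0.333 V; 13.9 ≥ 0.333 ✓.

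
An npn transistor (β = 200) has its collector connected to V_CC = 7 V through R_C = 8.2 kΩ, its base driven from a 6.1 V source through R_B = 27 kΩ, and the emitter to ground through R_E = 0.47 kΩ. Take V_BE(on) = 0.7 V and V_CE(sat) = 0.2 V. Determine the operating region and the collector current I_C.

saturation; I_C ≈ 0.77 mA

Assume active: I_B = (6.1 − 0.7)/(27 + 201×0.47) = 0.0445 mA, I_C = β·I_B = 8.89 mA.
Then V_CE = 7 − 8.89×8.2 − 8.94×0.47 = -70.1 V < 0.2 V — the active assumption fails.
Re-solve with V_CE = 0.2 V. KCL at the emitter: V_E/R_E = (V_BB−0.7−V_E)/R_B + (V_CC−0.2−V_E)/R_C, giving V_E = 0.45 V.
I_C = (V_CC − 0.2 − V_E)/R_C = (6.8 − 0.45)/8.2 = 0.774 mA.
Check: I_B = (5.4 − 0.45)/27 = 0.183 mA, and β·I_B = 36.7 mA > I_C, confirming saturation.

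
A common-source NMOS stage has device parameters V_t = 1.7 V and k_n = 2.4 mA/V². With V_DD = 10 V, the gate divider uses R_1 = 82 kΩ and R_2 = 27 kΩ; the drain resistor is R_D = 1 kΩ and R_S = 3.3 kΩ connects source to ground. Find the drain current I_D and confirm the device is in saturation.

I_D ≈ 0.13 mA

V_G = V_DD·R_2/(R_1+R_2) = 10×27/109 = 2.48 V.
Assume saturation: I_D = (k_n/2)(V_GS − V_t)² with V_GS = V_G − I_D·R_S = 2.48 − 3.3·I_D.
Substituting gives 13.1·I_D² − 7.15·I_D + 0.725 = 0, with roots I_D = 0.134 or 0.413 mA.
The root I_D = 0.413 mA gives V_GS = 1.11 V ≤ V_t, so take I_D = 0.134 mA.
Then V_GS = 2.03 V and V_DS = V_DD − I_D(R_D+R_S) = 10 − 0.134×4.3 = 9.42 V.
Saturation requires V_DS ≥ V_GS − V_t = 0.334 V; 9.42 ≥ 0.334 ✓.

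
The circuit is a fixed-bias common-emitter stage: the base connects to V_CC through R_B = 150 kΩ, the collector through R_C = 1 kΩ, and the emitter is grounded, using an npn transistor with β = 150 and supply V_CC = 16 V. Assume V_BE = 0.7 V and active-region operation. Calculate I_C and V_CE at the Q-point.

I_C ≈ 15 mA, V_CE ≈ 0.7 V

Base loop: V_CC = I_B·R_B + V_BE, so I_B = (16 − 0.7)/150 kΩ = 0.102 mA.
In the active region I_C = β·I_B = 150 × 0.102 = 15.3 mA.
Collector loop: V_CE = V_CC − I_C·R_C = 16 − 15.3×1 = 0.7 V.
Since V_CE = 0.7 V > V_CE(sat) ≈ 0.2 V, the transistor is in the active region as assumed.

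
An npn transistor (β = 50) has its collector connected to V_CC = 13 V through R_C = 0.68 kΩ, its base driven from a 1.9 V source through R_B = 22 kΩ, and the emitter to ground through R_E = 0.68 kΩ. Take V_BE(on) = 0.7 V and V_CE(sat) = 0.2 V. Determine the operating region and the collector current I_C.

Assume active. Base-emitter loop: I_B = (V_BB − V_BE)/(R_B + (β+1)R_E) = (1.9 − 0.7)/(22 + 51×0.68) = 0.0212 mA.
I_C = β·I_B = 50×0.0212 = 1.06 mA.
V_CE = V_CC − I_C·R_C − I_E·R_E = 13 − 1.06×0.68 − 1.08×0.68 = 11.5 V > V_CE(sat), so the active-region assumption holds.

active; I_C ≈ 1.1 mA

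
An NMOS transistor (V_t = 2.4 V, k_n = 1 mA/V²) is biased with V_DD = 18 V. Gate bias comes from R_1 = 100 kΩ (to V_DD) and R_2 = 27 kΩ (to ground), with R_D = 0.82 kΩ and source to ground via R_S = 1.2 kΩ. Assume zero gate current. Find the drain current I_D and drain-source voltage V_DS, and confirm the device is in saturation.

V_G = V_DD·R_2/(R_1+R_2) = 18×27/127 = 3.83 V.
Assume saturation: I_D = (k_n/2)(V_GS − V_t)² with V_GS = V_G − I_D·R_S = 3.83 − 1.2·I_D.
Substituting gives 0.72·I_D² − 2.71·I_D + 1.02 = 0, with roots I_D = 0.423 or 3.34 mA.
The root I_D = 3.34 mA gives V_GS = -0.186 V ≤ V_t, so take I_D = 0.423 mA.
Then V_GS = 3.32 V and V_DS = V_DD − I_D(R_D+R_S) = 18 − 0.423×2.02 = 17.1 V.
Saturation requires V_DS ≥ V_GS − V_t = 0.919 V; 17.1 ≥ 0.919 ✓.

I_D ≈ 0.42 mA, V_DS ≈ 17 V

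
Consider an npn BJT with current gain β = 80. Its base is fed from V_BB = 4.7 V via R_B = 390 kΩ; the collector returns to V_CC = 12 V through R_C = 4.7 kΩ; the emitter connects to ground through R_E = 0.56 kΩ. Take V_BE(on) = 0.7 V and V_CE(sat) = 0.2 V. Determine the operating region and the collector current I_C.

Assume active. Base-emitter loop: I_B = (V_BB − V_BE)/(R_B + (β+1)R_E) = (4.7 − 0.7)/(390 + 81×0.56) = 0.00919 mA.
I_C = β·I_B = 80×0.00919 = 0.735 mA.
V_CE = V_CC − I_C·R_C − I_E·R_E = 12 − 0.735×4.7 − 0.744×0.56 = 8.13 V > V_CE(sat), so the active-region assumption holds.

active; I_C ≈ 0.74 mA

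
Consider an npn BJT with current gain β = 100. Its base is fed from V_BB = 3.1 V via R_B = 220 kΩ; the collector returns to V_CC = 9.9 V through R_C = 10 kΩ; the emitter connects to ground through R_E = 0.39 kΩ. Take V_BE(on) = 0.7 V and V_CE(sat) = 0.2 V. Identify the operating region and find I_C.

active; I_C ≈ 0.93 mA

Assume active. Base-emitter loop: I_B = (V_BB − V_BE)/(R_B + (β+1)R_E) = (3.1 − 0.7)/(220 + 101×0.39) = 0.00925 mA.
I_C = β·I_B = 100×0.00925 = 0.925 mA.
V_CE = V_CC − I_C·R_C − I_E·R_E = 9.9 − 0.925×10 − 0.935×0.39 = 0.283 V > V_CE(sat), so the active-region assumption holds.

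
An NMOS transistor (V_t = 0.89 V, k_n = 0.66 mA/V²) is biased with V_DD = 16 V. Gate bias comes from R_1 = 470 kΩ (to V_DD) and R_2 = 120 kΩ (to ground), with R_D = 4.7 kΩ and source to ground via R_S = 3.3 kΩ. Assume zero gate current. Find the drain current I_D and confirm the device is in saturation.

V_G = V_DD·R_2/(R_1+R_2) = 16×120/590 = 3.25 V.
Assume saturation: I_D = (k_n/2)(V_GS − V_t)² with V_GS = V_G − I_D·R_S = 3.25 − 3.3·I_D.
Substituting gives 3.59·I_D² − 6.15·I_D + 1.84 = 0, with roots I_D = 0.388 or 1.32 mA.
The root I_D = 1.32 mA gives V_GS = -1.11 V ≤ V_t, so take I_D = 0.388 mA.
Then V_GS = 1.97 V and V_DS = V_DD − I_D(R_D+R_S) = 16 − 0.388×8 = 12.9 V.
Saturation requires V_DS ≥ V_GS − V_t = 1.08 V; 12.9 ≥ 1.08 ✓.

I_D ≈ 0.39 mA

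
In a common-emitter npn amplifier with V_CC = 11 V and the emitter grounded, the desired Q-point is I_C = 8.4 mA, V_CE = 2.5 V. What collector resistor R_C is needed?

R_C ≈ 1 kΩ

Collector loop: V_CC = I_C·R_C + V_CE.
R_C = (V_CC − V_CE)/I_C = (11 − 2.5)/8.4 = 1.01 kΩ.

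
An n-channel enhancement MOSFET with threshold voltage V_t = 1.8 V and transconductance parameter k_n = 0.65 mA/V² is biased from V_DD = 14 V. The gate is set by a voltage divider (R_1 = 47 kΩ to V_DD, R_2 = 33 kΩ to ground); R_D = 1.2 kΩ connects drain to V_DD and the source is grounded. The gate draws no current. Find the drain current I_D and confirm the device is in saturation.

V_G = V_DD·R_2/(R_1+R_2) = 14×33/80 = 5.78 V. With the source grounded, V_GS = V_G = 5.78 V.
Assume saturation: I_D = (k_n/2)(V_GS − V_t)² = (0.65/2)×(5.78 − 1.8)² = 0.325×3.98² = 5.14 mA.
V_DS = V_DD − I_D·R_D = 14 − 5.14×1.2 = 7.84 V.
Saturation requires V_DS ≥ V_GS − V_t = 3.98 V; 7.84 ≥ 3.98 ✓.

I_D ≈ 5.1 mA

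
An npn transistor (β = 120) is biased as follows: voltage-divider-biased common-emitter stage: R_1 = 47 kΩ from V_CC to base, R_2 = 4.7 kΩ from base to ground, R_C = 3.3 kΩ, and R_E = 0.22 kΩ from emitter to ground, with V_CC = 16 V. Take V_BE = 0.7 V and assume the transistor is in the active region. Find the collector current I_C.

I_C ≈ 2.9 mA

Thevenize the base divider: V_Th = V_CC·R_2/(R_1+R_2) = 16×4.7/51.7 = 1.45 V, R_Th = R_1‖R_2 = 4.27 kΩ.
Base-emitter loop: V_Th = I_B·R_Th + V_BE + (β+1)I_B·R_E, so I_B = (1.45 − 0.7) / (4.27 + 121×0.22) = 0.0244 mA.
I_C = β·I_B = 120×0.0244 = 2.93 mA, and I_E = (β+1)I_B = 2.96 mA.
V_CE = V_CC − I_C·R_C − I_E·R_E = 16 − 2.93×3.3 − 2.96×0.22 = 5.68 V.
V_CE = 5.68 V > 0.2 V confirms active-region operation.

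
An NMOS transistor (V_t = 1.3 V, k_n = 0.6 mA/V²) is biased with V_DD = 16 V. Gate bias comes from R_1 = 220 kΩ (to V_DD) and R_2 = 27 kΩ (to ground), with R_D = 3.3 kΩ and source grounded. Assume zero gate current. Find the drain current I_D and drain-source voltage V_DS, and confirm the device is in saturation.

I_D ≈ 0.06 mA, V_DS ≈ 16 V

V_G = V_DD·R_2/(R_1+R_2) = 16×27/247 = 1.75 V. With the source grounded, V_GS = V_G = 1.75 V.
Assume saturation: I_D = (k_n/2)(V_GS − V_t)² = (0.6/2)×(1.75 − 1.3)² = 0.3×0.449² = 0.0605 mA.
V_DS = V_DD − I_D·R_D = 16 − 0.0605×3.3 = 15.8 V.
Saturation requires V_DS ≥ V_GS − V_t = 0.449 V; 15.8 ≥ 0.449 ✓.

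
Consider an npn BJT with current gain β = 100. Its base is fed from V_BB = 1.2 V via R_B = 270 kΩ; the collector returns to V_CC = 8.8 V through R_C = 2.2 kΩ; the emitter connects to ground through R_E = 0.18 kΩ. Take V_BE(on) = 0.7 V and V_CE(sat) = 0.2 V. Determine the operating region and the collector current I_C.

Assume active. Base-emitter loop: I_B = (V_BB − V_BE)/(R_B + (β+1)R_E) = (1.2 − 0.7)/(270 + 101×0.18) = 0.00174 mA.
I_C = β·I_B = 100×0.00174 = 0.174 mA.
V_CE = V_CC − I_C·R_C − I_E·R_E = 8.8 − 0.174×2.2 − 0.175×0.18 = 8.39 V > V_CE(sat), so the active-region assumption holds.

active; I_C ≈ 0.17 mA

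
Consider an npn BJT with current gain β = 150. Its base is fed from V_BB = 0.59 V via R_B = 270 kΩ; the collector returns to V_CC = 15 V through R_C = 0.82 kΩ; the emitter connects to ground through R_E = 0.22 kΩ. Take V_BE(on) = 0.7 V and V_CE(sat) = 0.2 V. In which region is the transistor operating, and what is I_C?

cutoff; I_C ≈ 0

V_BB = 0.59 V ≤ V_BE(on) = 0.7 V, so the base-emitter junction is not forward biased.
The transistor is in cutoff: I_B = I_C = 0.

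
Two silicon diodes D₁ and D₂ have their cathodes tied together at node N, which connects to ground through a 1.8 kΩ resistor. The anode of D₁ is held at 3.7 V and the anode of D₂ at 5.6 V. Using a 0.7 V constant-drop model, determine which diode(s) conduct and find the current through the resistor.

Assume both conduct. Then node N would need to be at both 3.7−0.7 = 3 V and 5.6−0.7 = 4.9 V, which is impossible.
Assume only D₂ conducts: V_N = 5.6 − 0.7 = 4.9 V, so I_R = 4.9/1.8 = 2.72 mA.
Check D₁: its anode-to-cathode voltage is 3.7 − 4.9 = -1.2 V < 0.7 V, so it is off. The assumption is consistent.

Only D₂ conducts; I_R ≈ 2.7 mA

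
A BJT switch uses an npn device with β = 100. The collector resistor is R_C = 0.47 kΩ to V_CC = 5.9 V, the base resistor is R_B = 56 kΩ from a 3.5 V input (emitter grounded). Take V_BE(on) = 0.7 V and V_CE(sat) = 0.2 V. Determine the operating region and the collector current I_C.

Assume active. Base-emitter loop: I_B = (V_BB − V_BE)/R_B = (3.5 − 0.7)/56 = 0.05 mA.
I_C = β·I_B = 100×0.05 = 5 mA.
V_CE = V_CC − I_C·R_C = 5.9 − 5×0.47 = 3.55 V > V_CE(sat), so the active-region assumption holds.

active; I_C ≈ 5 mA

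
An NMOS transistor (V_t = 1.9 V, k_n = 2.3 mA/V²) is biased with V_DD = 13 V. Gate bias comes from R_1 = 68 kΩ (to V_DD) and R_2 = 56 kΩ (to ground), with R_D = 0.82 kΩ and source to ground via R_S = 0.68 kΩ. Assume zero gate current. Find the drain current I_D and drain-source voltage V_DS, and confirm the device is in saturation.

I_D ≈ 3.3 mA, V_DS ≈ 8 V

V_G = V_DD·R_2/(R_1+R_2) = 13×56/124 = 5.87 V.
Assume saturation: I_D = (k_n/2)(V_GS − V_t)² with V_GS = V_G − I_D·R_S = 5.87 − 0.68·I_D.
Substituting gives 0.532·I_D² − 7.21·I_D + 18.1 = 0, with roots I_D = 3.34 or 10.2 mA.
The root I_D = 10.2 mA gives V_GS = -1.08 V ≤ V_t, so take I_D = 3.34 mA.
Then V_GS = 3.6 V and V_DS = V_DD − I_D(R_D+R_S) = 13 − 3.34×1.5 = 8 V.
Saturation requires V_DS ≥ V_GS − V_t = 1.7 V; 8 ≥ 1.7 ✓.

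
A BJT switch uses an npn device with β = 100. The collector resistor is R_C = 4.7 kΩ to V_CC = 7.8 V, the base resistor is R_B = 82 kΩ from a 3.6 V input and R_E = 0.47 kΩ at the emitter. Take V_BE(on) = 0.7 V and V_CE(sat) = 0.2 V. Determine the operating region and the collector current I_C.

Assume active: I_B = (3.6 − 0.7)/(82 + 101×0.47) = 0.0224 mA, I_C = β·I_B = 2.24 mA.
Then V_CE = 7.8 − 2.24×4.7 − 2.26×0.47 = -3.79 V < 0.2 V — the active assumption fails.
Re-solve with V_CE = 0.2 V. KCL at the emitter: V_E/R_E = (V_BB−0.7−V_E)/R_B + (V_CC−0.2−V_E)/R_C, giving V_E = 0.702 V.
I_C = (V_CC − 0.2 − V_E)/R_C = (7.6 − 0.702)/4.7 = 1.47 mA.
Check: I_B = (2.9 − 0.702)/82 = 0.0268 mA, and β·I_B = 2.68 mA > I_C, confirming saturation.

saturation; I_C ≈ 1.5 mA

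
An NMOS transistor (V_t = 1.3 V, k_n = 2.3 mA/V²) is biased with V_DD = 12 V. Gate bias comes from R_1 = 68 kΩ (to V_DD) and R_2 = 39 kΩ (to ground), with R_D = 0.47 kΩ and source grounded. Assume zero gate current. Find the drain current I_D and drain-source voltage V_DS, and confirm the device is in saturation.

I_D ≈ 11 mA, V_DS ≈ 6.9 V

V_G = V_DD·R_2/(R_1+R_2) = 12×39/107 = 4.37 V. With the source grounded, V_GS = V_G = 4.37 V.
Assume saturation: I_D = (k_n/2)(V_GS − V_t)² = (2.3/2)×(4.37 − 1.3)² = 1.15×3.07² = 10.9 mA.
V_DS = V_DD − I_D·R_D = 12 − 10.9×0.47 = 6.89 V.
Saturation requires V_DS ≥ V_GS − V_t = 3.07 V; 6.89 ≥ 3.07 ✓.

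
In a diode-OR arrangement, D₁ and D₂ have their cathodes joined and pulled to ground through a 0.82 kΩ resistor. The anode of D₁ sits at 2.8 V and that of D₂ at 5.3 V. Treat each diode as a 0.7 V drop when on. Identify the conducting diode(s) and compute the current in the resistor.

Only D₂ conducts; I_R ≈ 5.6 mA

Assume both conduct. Then node N would need to be at both 2.8−0.7 = 2.1 V and 5.3−0.7 = 4.6 V, which is impossible.
Assume only D₂ conducts: V_N = 5.3 − 0.7 = 4.6 V, so I_R = 4.6/0.82 = 5.61 mA.
Check D₁: its anode-to-cathode voltage is 2.8 − 4.6 = -1.8 V < 0.7 V, so it is off. The assumption is consistent.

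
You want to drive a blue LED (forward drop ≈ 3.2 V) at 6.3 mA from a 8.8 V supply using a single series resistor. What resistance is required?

R ≈ 0.89 kΩ

The resistor drops V_S − V_D = 8.8 − 3.2 = 5.6 V at 6.3 mA.
R = 5.6 V / 6.3 mA = 0.889 kΩ.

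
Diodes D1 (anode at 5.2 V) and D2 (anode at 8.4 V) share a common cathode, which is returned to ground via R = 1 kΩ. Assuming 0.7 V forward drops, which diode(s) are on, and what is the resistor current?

Assume both conduct. Then node N would need to be at both 5.2−0.7 = 4.5 V and 8.4−0.7 = 7.7 V, which is impossible.
Assume only D2 conducts: V_N = 8.4 − 0.7 = 7.7 V, so I_R = 7.7/1 = 7.7 mA.
Check D1: its anode-to-cathode voltage is 5.2 − 7.7 = -2.5 V < 0.7 V, so it is off. The assumption is consistent.

Only D2 conducts; I_R ≈ 7.7 mA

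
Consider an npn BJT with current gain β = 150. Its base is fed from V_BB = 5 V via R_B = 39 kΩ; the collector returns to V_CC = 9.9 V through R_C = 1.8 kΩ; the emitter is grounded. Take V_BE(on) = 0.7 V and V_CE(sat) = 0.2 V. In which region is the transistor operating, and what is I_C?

saturation; I_C ≈ 5.4 mA

Assume active: I_B = (5 − 0.7)/39 = 0.11 mA, giving I_C = β·I_B = 16.5 mA.
But then V_CE = 9.9 − 16.5×1.8 = -19.9 V < V_CE(sat) = 0.2 V — impossible in the active region.
So the transistor is saturated. With V_CE = 0.2 V, I_C = (V_CC − 0.2)/R_C = 9.7/1.8 = 5.39 mA.
Check: β·I_B = 16.5 mA > I_C = 5.39 mA, confirming saturation.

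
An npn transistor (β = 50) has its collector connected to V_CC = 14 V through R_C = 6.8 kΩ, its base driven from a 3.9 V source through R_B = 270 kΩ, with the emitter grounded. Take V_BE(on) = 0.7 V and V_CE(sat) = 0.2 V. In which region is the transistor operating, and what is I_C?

Assume active. Base-emitter loop: I_B = (V_BB − V_BE)/R_B = (3.9 − 0.7)/270 = 0.0119 mA.
I_C = β·I_B = 50×0.0119 = 0.593 mA.
V_CE = V_CC − I_C·R_C = 14 − 0.593×6.8 = 9.97 V > V_CE(sat), so the active-region assumption holds.

active; I_C ≈ 0.59 mA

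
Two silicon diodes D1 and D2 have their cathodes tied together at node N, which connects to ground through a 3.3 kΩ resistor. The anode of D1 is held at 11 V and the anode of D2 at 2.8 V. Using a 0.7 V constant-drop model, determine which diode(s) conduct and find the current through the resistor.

Assume both conduct. Then node N would need to be at both 11−0.7 = 10.3 V and 2.8−0.7 = 2.1 V, which is impossible.
Assume only D1 conducts: V_N = 11 − 0.7 = 10.3 V, so I_R = 10.3/3.3 = 3.12 mA.
Check D2: its anode-to-cathode voltage is 2.8 − 10.3 = -7.5 V < 0.7 V, so it is off. The assumption is consistent.

Only D1 conducts; I_R ≈ 3.1 mA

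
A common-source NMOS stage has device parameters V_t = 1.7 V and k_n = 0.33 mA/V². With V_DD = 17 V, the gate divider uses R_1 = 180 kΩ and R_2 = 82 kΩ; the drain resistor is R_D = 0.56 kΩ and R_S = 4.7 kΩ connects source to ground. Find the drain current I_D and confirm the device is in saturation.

V_G = V_DD·R_2/(R_1+R_2) = 17×82/262 = 5.32 V.
Assume saturation: I_D = (k_n/2)(V_GS − V_t)² with V_GS = V_G − I_D·R_S = 5.32 − 4.7·I_D.
Substituting gives 3.64·I_D² − 6.62·I_D + 2.16 = 0, with roots I_D = 0.428 or 1.39 mA.
The root I_D = 1.39 mA gives V_GS = -1.2 V ≤ V_t, so take I_D = 0.428 mA.
Then V_GS = 3.31 V and V_DS = V_DD − I_D(R_D+R_S) = 17 − 0.428×5.26 = 14.7 V.
Saturation requires V_DS ≥ V_GS − V_t = 1.61 V; 14.7 ≥ 1.61 ✓.

I_D ≈ 0.43 mA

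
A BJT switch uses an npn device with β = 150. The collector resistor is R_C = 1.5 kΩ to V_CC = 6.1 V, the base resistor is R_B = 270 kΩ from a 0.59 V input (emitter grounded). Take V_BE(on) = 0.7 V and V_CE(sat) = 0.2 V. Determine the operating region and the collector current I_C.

V_BB = 0.59 V ≤ V_BE(on) = 0.7 V, so the base-emitter junction is not forward biased.
The transistor is in cutoff: I_B = I_C = 0.

cutoff; I_C ≈ 0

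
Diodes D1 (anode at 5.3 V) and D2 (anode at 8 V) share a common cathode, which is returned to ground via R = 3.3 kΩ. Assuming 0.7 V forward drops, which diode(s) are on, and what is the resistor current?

Assume both conduct. Then node N would need to be at both 5.3−0.7 = 4.6 V and 8−0.7 = 7.3 V, which is impossible.
Assume only D2 conducts: V_N = 8 − 0.7 = 7.3 V, so I_R = 7.3/3.3 = 2.21 mA.
Check D1: its anode-to-cathode voltage is 5.3 − 7.3 = -2 V < 0.7 V, so it is off. The assumption is consistent.

Only D2 conducts; I_R ≈ 2.2 mA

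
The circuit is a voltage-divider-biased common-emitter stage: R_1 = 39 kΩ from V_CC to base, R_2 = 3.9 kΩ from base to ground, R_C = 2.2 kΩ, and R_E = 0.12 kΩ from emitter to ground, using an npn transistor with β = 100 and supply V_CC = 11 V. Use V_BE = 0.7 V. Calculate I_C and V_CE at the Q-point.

Thevenize the base divider: V_Th = V_CC·R_2/(R_1+R_2) = 11×3.9/42.9 = 1 V, R_Th = R_1‖R_2 = 3.55 kΩ.
Base-emitter loop: V_Th = I_B·R_Th + V_BE + (β+1)I_B·R_E, so I_B = (1 − 0.7) / (3.55 + 101×0.12) = 0.0192 mA.
I_C = β·I_B = 100×0.0192 = 1.92 mA, and I_E = (β+1)I_B = 1.93 mA.
V_CE = V_CC − I_C·R_C − I_E·R_E = 11 − 1.92×2.2 − 1.93×0.12 = 6.55 V.
V_CE = 6.55 V > 0.2 V confirms active-region operation.

I_C ≈ 1.9 mA, V_CE ≈ 6.6 V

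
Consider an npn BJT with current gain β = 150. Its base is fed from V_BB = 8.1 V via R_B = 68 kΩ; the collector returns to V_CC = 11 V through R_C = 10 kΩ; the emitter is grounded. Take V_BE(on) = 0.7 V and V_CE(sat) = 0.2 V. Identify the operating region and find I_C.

saturation; I_C ≈ 1.1 mA

Assume active: I_B = (8.1 − 0.7)/68 = 0.109 mA, giving I_C = β·I_B = 16.3 mA.
But then V_CE = 11 − 16.3×10 = -152 V < V_CE(sat) = 0.2 V — impossible in the active region.
So the transistor is saturated. With V_CE = 0.2 V, I_C = (V_CC − 0.2)/R_C = 10.8/10 = 1.08 mA.
Check: β·I_B = 16.3 mA > I_C = 1.08 mA, confirming saturation.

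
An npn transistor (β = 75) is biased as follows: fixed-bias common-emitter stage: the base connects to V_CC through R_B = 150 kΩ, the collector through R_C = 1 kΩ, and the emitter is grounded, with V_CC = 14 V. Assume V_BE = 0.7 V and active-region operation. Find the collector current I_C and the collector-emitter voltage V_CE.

Base loop: V_CC = I_B·R_B + V_BE, so I_B = (14 − 0.7)/150 kΩ = 0.0887 mA.
In the active region I_C = β·I_B = 75 × 0.0887 = 6.65 mA.
Collector loop: V_CE = V_CC − I_C·R_C = 14 − 6.65×1 = 7.35 V.
Since V_CE = 7.35 V > V_CE(sat) ≈ 0.2 V, the transistor is in the active region as assumed.

I_C ≈ 6.7 mA, V_CE ≈ 7.3 V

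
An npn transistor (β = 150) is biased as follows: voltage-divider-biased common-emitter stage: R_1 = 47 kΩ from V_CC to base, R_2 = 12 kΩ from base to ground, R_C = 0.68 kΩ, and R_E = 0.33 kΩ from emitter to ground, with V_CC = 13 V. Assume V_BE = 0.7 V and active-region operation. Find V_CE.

V_CE ≈ 8 V

Thevenize the base divider: V_Th = V_CC·R_2/(R_1+R_2) = 13×12/59 = 2.64 V, R_Th = R_1‖R_2 = 9.56 kΩ.
Base-emitter loop: V_Th = I_B·R_Th + V_BE + (β+1)I_B·R_E, so I_B = (2.64 − 0.7) / (9.56 + 151×0.33) = 0.0327 mA.
I_C = β·I_B = 150×0.0327 = 4.91 mA, and I_E = (β+1)I_B = 4.94 mA.
V_CE = V_CC − I_C·R_C − I_E·R_E = 13 − 4.91×0.68 − 4.94×0.33 = 8.03 V.
V_CE = 8.03 V > 0.2 V confirms active-region operation.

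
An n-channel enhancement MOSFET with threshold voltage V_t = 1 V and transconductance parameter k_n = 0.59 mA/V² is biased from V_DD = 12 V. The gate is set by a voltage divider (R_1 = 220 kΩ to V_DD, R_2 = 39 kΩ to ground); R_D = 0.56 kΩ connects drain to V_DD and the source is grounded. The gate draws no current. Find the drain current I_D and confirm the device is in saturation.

I_D ≈ 0.19 mA

V_G = V_DD·R_2/(R_1+R_2) = 12×39/259 = 1.81 V. With the source grounded, V_GS = V_G = 1.81 V.
Assume saturation: I_D = (k_n/2)(V_GS − V_t)² = (0.59/2)×(1.81 − 1)² = 0.295×0.807² = 0.192 mA.
V_DS = V_DD − I_D·R_D = 12 − 0.192×0.56 = 11.9 V.
Saturation requires V_DS ≥ V_GS − V_t = 0.807 V; 11.9 ≥ 0.807 ✓.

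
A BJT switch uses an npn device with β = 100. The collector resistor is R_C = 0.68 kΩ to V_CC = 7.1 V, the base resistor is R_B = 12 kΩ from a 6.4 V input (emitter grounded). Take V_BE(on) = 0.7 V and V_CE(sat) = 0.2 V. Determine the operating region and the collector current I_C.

Assume active: I_B = (6.4 − 0.7)/12 = 0.475 mA, giving I_C = β·I_B = 47.5 mA.
But then V_CE = 7.1 − 47.5×0.68 = -25.2 V < V_CE(sat) = 0.2 V — impossible in the active region.
So the transistor is saturated. With V_CE = 0.2 V, I_C = (V_CC − 0.2)/R_C = 6.9/0.68 = 10.1 mA.
Check: β·I_B = 47.5 mA > I_C = 10.1 mA, confirming saturation.

saturation; I_C ≈ 10 mA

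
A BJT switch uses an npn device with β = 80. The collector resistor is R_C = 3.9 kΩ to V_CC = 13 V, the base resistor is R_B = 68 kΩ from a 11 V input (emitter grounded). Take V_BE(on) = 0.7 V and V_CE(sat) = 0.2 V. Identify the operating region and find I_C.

Assume active: I_B = (11 − 0.7)/68 = 0.151 mA, giving I_C = β·I_B = 12.1 mA.
But then V_CE = 13 − 12.1×3.9 = -34.3 V < V_CE(sat) = 0.2 V — impossible in the active region.
So the transistor is saturated. With V_CE = 0.2 V, I_C = (V_CC − 0.2)/R_C = 12.8/3.9 = 3.28 mA.
Check: β·I_B = 12.1 mA > I_C = 3.28 mA, confirming saturation.

saturation; I_C ≈ 3.3 mA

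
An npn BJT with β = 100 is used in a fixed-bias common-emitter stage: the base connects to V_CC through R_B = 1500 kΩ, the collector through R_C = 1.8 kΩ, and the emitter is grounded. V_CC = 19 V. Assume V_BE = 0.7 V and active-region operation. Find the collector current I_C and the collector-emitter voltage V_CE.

I_C ≈ 1.2 mA, V_CE ≈ 17 V

Base loop: V_CC = I_B·R_B + V_BE, so I_B = (19 − 0.7)/1500 kΩ = 0.0122 mA.
In the active region I_C = β·I_B = 100 × 0.0122 = 1.22 mA.
Collector loop: V_CE = V_CC − I_C·R_C = 19 − 1.22×1.8 = 16.8 V.
Since V_CE = 16.8 V > V_CE(sat) ≈ 0.2 V, the transistor is in the active region as assumed.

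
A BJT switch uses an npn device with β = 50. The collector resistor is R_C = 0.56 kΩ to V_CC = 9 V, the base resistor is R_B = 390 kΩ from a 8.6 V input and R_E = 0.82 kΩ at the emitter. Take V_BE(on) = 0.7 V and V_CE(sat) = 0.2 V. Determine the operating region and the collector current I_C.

Assume active. Base-emitter loop: I_B = (V_BB − V_BE)/(R_B + (β+1)R_E) = (8.6 − 0.7)/(390 + 51×0.82) = 0.0183 mA.
I_C = β·I_B = 50×0.0183 = 0.915 mA.
V_CE = V_CC − I_C·R_C − I_E·R_E = 9 − 0.915×0.56 − 0.933×0.82 = 7.72 V > V_CE(sat), so the active-region assumption holds.

active; I_C ≈ 0.91 mA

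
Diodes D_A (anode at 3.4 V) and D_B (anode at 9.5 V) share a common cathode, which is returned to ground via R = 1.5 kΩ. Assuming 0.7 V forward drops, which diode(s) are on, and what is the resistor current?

Only D_B conducts; I_R ≈ 5.9 mA

Assume both conduct. Then node N would need to be at both 3.4−0.7 = 2.7 V and 9.5−0.7 = 8.8 V, which is impossible.
Assume only D_B conducts: V_N = 9.5 − 0.7 = 8.8 V, so I_R = 8.8/1.5 = 5.87 mA.
Check D_A: its anode-to-cathode voltage is 3.4 − 8.8 = -5.4 V < 0.7 V, so it is off. The assumption is consistent.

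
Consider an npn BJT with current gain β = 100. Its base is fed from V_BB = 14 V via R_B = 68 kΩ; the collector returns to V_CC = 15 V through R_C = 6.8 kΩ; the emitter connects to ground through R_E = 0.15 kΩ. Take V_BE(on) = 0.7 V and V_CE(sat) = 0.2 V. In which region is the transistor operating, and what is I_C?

saturation; I_C ≈ 2.1 mA

Assume active: I_B = (14 − 0.7)/(68 + 101×0.15) = 0.16 mA, I_C = β·I_B = 16 mA.
Then V_CE = 15 − 16×6.8 − 16.2×0.15 = -96.2 V < 0.2 V — the active assumption fails.
Re-solve with V_CE = 0.2 V. KCL at the emitter: V_E/R_E = (V_BB−0.7−V_E)/R_B + (V_CC−0.2−V_E)/R_C, giving V_E = 0.347 V.
I_C = (V_CC − 0.2 − V_E)/R_C = (14.8 − 0.347)/6.8 = 2.13 mA.
Check: I_B = (13.3 − 0.347)/68 = 0.19 mA, and β·I_B = 19 mA > I_C, confirming saturation.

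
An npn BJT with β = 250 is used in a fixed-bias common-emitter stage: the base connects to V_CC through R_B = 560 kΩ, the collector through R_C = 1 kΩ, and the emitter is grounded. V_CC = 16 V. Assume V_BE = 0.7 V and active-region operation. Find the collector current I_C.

I_C ≈ 6.8 mA

Base loop: V_CC = I_B·R_B + V_BE, so I_B = (16 − 0.7)/560 kΩ = 0.0273 mA.
In the active region I_C = β·I_B = 250 × 0.0273 = 6.83 mA.
Collector loop: V_CE = V_CC − I_C·R_C = 16 − 6.83×1 = 9.17 V.
Since V_CE = 9.17 V > V_CE(sat) ≈ 0.2 V, the transistor is in the active region as assumed.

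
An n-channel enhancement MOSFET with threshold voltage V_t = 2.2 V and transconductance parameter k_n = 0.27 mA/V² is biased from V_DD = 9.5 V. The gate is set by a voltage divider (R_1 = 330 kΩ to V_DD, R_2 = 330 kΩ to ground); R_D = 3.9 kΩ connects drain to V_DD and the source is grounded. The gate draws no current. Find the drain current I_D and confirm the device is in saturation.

I_D ≈ 0.88 mA

V_G = V_DD·R_2/(R_1+R_2) = 9.5×330/660 = 4.75 V. With the source grounded, V_GS = V_G = 4.75 V.
Assume saturation: I_D = (k_n/2)(V_GS − V_t)² = (0.27/2)×(4.75 − 2.2)² = 0.135×2.55² = 0.878 mA.
V_DS = V_DD − I_D·R_D = 9.5 − 0.878×3.9 = 6.08 V.
Saturation requires V_DS ≥ V_GS − V_t = 2.55 V; 6.08 ≥ 2.55 ✓.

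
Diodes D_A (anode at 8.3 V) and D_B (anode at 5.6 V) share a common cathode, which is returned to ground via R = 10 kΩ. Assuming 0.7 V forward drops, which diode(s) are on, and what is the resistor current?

Only D_A conducts; I_R ≈ 0.76 mA

Assume both conduct. Then node N would need to be at both 8.3−0.7 = 7.6 V and 5.6−0.7 = 4.9 V, which is impossible.
Assume only D_A conducts: V_N = 8.3 − 0.7 = 7.6 V, so I_R = 7.6/10 = 0.76 mA.
Check D_B: its anode-to-cathode voltage is 5.6 − 7.6 = -2 V < 0.7 V, so it is off. The assumption is consistent.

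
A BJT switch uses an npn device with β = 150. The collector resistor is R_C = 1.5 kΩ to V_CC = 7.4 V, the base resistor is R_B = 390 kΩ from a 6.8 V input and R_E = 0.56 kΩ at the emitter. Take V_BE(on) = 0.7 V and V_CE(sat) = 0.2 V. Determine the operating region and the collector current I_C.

active; I_C ≈ 1.9 mA

Assume active. Base-emitter loop: I_B = (V_BB − V_BE)/(R_B + (β+1)R_E) = (6.8 − 0.7)/(390 + 151×0.56) = 0.0129 mA.
I_C = β·I_B = 150×0.0129 = 1.93 mA.
V_CE = V_CC − I_C·R_C − I_E·R_E = 7.4 − 1.93×1.5 − 1.94×0.56 = 3.42 V > V_CE(sat), so the active-region assumption holds.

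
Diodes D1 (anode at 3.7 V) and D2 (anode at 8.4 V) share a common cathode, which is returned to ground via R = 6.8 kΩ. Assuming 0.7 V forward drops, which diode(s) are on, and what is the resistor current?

Assume both conduct. Then node N would need to be at both 3.7−0.7 = 3 V and 8.4−0.7 = 7.7 V, which is impossible.
Assume only D2 conducts: V_N = 8.4 − 0.7 = 7.7 V, so I_R = 7.7/6.8 = 1.13 mA.
Check D1: its anode-to-cathode voltage is 3.7 − 7.7 = -4 V < 0.7 V, so it is off. The assumption is consistent.

Only D2 conducts; I_R ≈ 1.1 mA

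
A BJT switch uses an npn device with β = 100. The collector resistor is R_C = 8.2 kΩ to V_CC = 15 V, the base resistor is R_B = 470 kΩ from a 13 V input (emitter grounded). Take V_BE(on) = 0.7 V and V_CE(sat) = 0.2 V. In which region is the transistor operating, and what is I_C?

Assume active: I_B = (13 − 0.7)/470 = 0.0262 mA, giving I_C = β·I_B = 2.62 mA.
But then V_CE = 15 − 2.62×8.2 = -6.46 V < V_CE(sat) = 0.2 V — impossible in the active region.
So the transistor is saturated. With V_CE = 0.2 V, I_C = (V_CC − 0.2)/R_C = 14.8/8.2 = 1.8 mA.
Check: β·I_B = 2.62 mA > I_C = 1.8 mA, confirming saturation.

saturation; I_C ≈ 1.8 mA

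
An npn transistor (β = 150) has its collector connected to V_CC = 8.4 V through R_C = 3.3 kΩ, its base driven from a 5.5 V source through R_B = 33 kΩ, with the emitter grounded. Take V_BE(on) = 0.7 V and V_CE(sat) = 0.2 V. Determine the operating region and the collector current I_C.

Assume active: I_B = (5.5 − 0.7)/33 = 0.145 mA, giving I_C = β·I_B = 21.8 mA.
But then V_CE = 8.4 − 21.8×3.3 = -63.6 V < V_CE(sat) = 0.2 V — impossible in the active region.
So the transistor is saturated. With V_CE = 0.2 V, I_C = (V_CC − 0.2)/R_C = 8.2/3.3 = 2.48 mA.
Check: β·I_B = 21.8 mA > I_C = 2.48 mA, confirming saturation.

saturation; I_C ≈ 2.5 mA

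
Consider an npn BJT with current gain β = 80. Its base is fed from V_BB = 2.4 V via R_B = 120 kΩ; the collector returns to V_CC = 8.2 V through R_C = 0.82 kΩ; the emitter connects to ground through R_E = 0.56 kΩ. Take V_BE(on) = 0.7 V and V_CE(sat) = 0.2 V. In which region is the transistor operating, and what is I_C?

Assume active. Base-emitter loop: I_B = (V_BB − V_BE)/(R_B + (β+1)R_E) = (2.4 − 0.7)/(120 + 81×0.56) = 0.0103 mA.
I_C = β·I_B = 80×0.0103 = 0.822 mA.
V_CE = V_CC − I_C·R_C − I_E·R_E = 8.2 − 0.822×0.82 − 0.833×0.56 = 7.06 V > V_CE(sat), so the active-region assumption holds.

active; I_C ≈ 0.82 mA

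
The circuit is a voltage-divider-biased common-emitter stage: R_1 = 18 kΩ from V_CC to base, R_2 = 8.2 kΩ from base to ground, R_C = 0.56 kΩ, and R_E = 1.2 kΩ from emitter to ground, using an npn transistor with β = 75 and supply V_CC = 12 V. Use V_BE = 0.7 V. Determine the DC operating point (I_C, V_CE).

I_C ≈ 2.4 mA, V_CE ≈ 7.8 V

Thevenize the base divider: V_Th = V_CC·R_2/(R_1+R_2) = 12×8.2/26.2 = 3.76 V, R_Th = R_1‖R_2 = 5.63 kΩ.
Base-emitter loop: V_Th = I_B·R_Th + V_BE + (β+1)I_B·R_E, so I_B = (3.76 − 0.7) / (5.63 + 76×1.2) = 0.0316 mA.
I_C = β·I_B = 75×0.0316 = 2.37 mA, and I_E = (β+1)I_B = 2.4 mA.
V_CE = V_CC − I_C·R_C − I_E·R_E = 12 − 2.37×0.56 − 2.4×1.2 = 7.8 V.
V_CE = 7.8 V > 0.2 V confirms active-region operation.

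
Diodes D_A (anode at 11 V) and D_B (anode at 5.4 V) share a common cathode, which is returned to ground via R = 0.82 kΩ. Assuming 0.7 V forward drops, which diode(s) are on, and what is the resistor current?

Only D_A conducts; I_R ≈ 13 mA

Assume both conduct. Then node N would need to be at both 11−0.7 = 10.3 V and 5.4−0.7 = 4.7 V, which is impossible.
Assume only D_A conducts: V_N = 11 − 0.7 = 10.3 V, so I_R = 10.3/0.82 = 12.6 mA.
Check D_B: its anode-to-cathode voltage is 5.4 − 10.3 = -4.9 V < 0.7 V, so it is off. The assumption is consistent.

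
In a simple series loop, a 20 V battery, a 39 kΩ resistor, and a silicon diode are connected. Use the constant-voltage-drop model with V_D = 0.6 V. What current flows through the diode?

KVL around the loop: 20 = V_D + I·R = 0.6 + I × 39 kΩ.
So I = (20 − 0.6) / 39 kΩ = 19.4 / 39 = 0.497 mA.

I ≈ 0.5 mA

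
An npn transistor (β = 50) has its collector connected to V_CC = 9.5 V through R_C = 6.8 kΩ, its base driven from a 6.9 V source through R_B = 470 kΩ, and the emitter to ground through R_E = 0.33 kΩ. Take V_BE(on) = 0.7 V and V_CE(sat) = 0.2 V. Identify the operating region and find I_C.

Assume active. Base-emitter loop: I_B = (V_BB − V_BE)/(R_B + (β+1)R_E) = (6.9 − 0.7)/(470 + 51×0.33) = 0.0127 mA.
I_C = β·I_B = 50×0.0127 = 0.637 mA.
V_CE = V_CC − I_C·R_C − I_E·R_E = 9.5 − 0.637×6.8 − 0.65×0.33 = 4.96 V > V_CE(sat), so the active-region assumption holds.

active; I_C ≈ 0.64 mA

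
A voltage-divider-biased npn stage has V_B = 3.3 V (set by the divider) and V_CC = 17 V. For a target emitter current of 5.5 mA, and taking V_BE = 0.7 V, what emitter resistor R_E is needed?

V_E = V_B − V_BE = 3.3 − 0.7 = 2.6 V.
R_E = V_E / I_E = 2.6 / 5.5 = 0.473 kΩ.

R_E ≈ 0.47 kΩ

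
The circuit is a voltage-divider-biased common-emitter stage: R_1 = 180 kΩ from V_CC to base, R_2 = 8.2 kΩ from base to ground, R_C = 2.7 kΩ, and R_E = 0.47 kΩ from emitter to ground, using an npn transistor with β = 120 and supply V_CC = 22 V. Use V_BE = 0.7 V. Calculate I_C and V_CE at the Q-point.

Thevenize the base divider: V_Th = V_CC·R_2/(R_1+R_2) = 22×8.2/188 = 0.959 V, R_Th = R_1‖R_2 = 7.84 kΩ.
Base-emitter loop: V_Th = I_B·R_Th + V_BE + (β+1)I_B·R_E, so I_B = (0.959 − 0.7) / (7.84 + 121×0.47) = 0.004 mA.
I_C = β·I_B = 120×0.004 = 0.479 mA, and I_E = (β+1)I_B = 0.483 mA.
V_CE = V_CC − I_C·R_C − I_E·R_E = 22 − 0.479×2.7 − 0.483×0.47 = 20.5 V.
V_CE = 20.5 V > 0.2 V confirms active-region operation.

I_C ≈ 0.48 mA, V_CE ≈ 20 V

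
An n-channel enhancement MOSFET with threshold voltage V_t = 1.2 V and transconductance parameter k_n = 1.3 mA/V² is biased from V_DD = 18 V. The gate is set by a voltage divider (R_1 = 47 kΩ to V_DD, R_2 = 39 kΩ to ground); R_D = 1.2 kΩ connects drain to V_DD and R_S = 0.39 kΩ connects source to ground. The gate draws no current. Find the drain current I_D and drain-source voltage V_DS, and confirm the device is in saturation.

V_G = V_DD·R_2/(R_1+R_2) = 18×39/86 = 8.16 V.
Assume saturation: I_D = (k_n/2)(V_GS − V_t)² with V_GS = V_G − I_D·R_S = 8.16 − 0.39·I_D.
Substituting gives 0.0989·I_D² − 4.53·I_D + 31.5 = 0, with roots I_D = 8.55 or 37.3 mA.
The root I_D = 37.3 mA gives V_GS = -6.37 V ≤ V_t, so take I_D = 8.55 mA.
Then V_GS = 4.83 V and V_DS = V_DD − I_D(R_D+R_S) = 18 − 8.55×1.59 = 4.4 V.
Saturation requires V_DS ≥ V_GS − V_t = 3.63 V; 4.4 ≥ 3.63 ✓.

I_D ≈ 8.6 mA, V_DS ≈ 4.4 V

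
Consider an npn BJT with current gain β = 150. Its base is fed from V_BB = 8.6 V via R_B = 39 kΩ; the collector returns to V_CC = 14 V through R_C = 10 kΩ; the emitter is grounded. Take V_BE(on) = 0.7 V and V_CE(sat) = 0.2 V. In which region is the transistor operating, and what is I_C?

Assume active: I_B = (8.6 − 0.7)/39 = 0.203 mA, giving I_C = β·I_B = 30.4 mA.
But then V_CE = 14 − 30.4×10 = -290 V < V_CE(sat) = 0.2 V — impossible in the active region.
So the transistor is saturated. With V_CE = 0.2 V, I_C = (V_CC − 0.2)/R_C = 13.8/10 = 1.38 mA.
Check: β·I_B = 30.4 mA > I_C = 1.38 mA, confirming saturation.

saturation; I_C ≈ 1.4 mA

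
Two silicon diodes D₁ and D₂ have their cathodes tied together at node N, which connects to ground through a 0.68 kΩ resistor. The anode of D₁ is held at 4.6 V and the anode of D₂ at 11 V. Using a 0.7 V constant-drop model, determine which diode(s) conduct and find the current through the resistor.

Assume both conduct. Then node N would need to be at both 4.6−0.7 = 3.9 V and 11−0.7 = 10.3 V, which is impossible.
Assume only D₂ conducts: V_N = 11 − 0.7 = 10.3 V, so I_R = 10.3/0.68 = 15.1 mA.
Check D₁: its anode-to-cathode voltage is 4.6 − 10.3 = -5.7 V < 0.7 V, so it is off. The assumption is consistent.

Only D₂ conducts; I_R ≈ 15 mA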